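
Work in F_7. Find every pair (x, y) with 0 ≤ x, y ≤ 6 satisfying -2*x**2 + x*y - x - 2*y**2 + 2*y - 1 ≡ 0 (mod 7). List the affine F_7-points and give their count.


Affine F_7-points: {(5, 0)}; count = 1.

For each of the 49 pairs (x, y) ∈ F_7², evaluate f(x, y) mod 7. Record the zeros.
  x = 0: [0↦6, 1↦6, 2↦2, 3↦1, 4↦3, 5↦1, 6↦2]  zeros at y ∈ ∅
  x = 1: [0↦3, 1↦4, 2↦1, 3↦1, 4↦4, 5↦3, 6↦5]  zeros at y ∈ ∅
  x = 2: [0↦3, 1↦5, 2↦3, 3↦4, 4↦1, 5↦1, 6↦4]  zeros at y ∈ ∅
  x = 3: [0↦6, 1↦2, 2↦1, 3↦3, 4↦1, 5↦2, 6↦6]  zeros at y ∈ ∅
  x = 4: [0↦5, 1↦2, 2↦2, 3↦5, 4↦4, 5↦6, 6↦4]  zeros at y ∈ ∅
  x = 5: [0↦0, 1↦5, 2↦6, 3↦3, 4↦3, 5↦6, 6↦5]  zeros at y ∈ {0}
  x = 6: [0↦5, 1↦4, 2↦6, 3↦4, 4↦5, 5↦2, 6↦2]  zeros at y ∈ ∅
Collecting zeros: affine points = {(5, 0)}.
Total count |C(F_7)_aff| = 1.


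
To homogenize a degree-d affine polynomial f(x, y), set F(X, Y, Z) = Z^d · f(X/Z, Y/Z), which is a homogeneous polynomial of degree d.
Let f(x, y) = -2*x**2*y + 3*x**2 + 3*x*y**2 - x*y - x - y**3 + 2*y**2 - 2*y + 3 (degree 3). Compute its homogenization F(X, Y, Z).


F(X, Y, Z) = -2*X**2*Y + 3*X**2*Z + 3*X*Y**2 - X*Y*Z - X*Z**2 - Y**3 + 2*Y**2*Z - 2*Y*Z**2 + 3*Z**3

deg(f) = 3.
Substitute x = X/Z, y = Y/Z into f, then multiply by Z^3.
  monomial -2·x^2·y^1 ↦ -2·X^2·Y^1·Z^0.
  monomial 3·x^2·y^0 ↦ 3·X^2·Y^0·Z^1.
  monomial 3·x^1·y^2 ↦ 3·X^1·Y^2·Z^0.
  monomial -1·x^1·y^1 ↦ -1·X^1·Y^1·Z^1.
  monomial -1·x^1·y^0 ↦ -1·X^1·Y^0·Z^2.
  monomial -1·x^0·y^3 ↦ -1·X^0·Y^3·Z^0.
  monomial 2·x^0·y^2 ↦ 2·X^0·Y^2·Z^1.
  monomial -2·x^0·y^1 ↦ -2·X^0·Y^1·Z^2.
  monomial 3·x^0·y^0 ↦ 3·X^0·Y^0·Z^3.
Collecting: F(X, Y, Z) = -2*X**2*Y + 3*X**2*Z + 3*X*Y**2 - X*Y*Z - X*Z**2 - Y**3 + 2*Y**2*Z - 2*Y*Z**2 + 3*Z**3.


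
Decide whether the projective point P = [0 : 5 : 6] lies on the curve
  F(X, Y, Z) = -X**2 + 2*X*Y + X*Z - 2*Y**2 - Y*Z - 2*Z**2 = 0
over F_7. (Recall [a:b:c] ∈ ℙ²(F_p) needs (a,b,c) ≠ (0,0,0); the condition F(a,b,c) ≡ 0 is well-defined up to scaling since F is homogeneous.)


F(0,5,6) ≡ 2 (mod 7); P is NOT on the curve.

Evaluate F(0, 5, 6) term-by-term (mod 7).
  -X**2 ↦ -1·0·1·1 = 0
  2*X*Y ↦ 2·0·5·1 = 0
  X*Z ↦ 1·0·1·6 = 0
  -2*Y**2 ↦ -2·1·25·1 = -50
  -Y*Z ↦ -1·1·5·6 = -30
  -2*Z**2 ↦ -2·1·1·36 = -72
Sum: F(0, 5, 6) = (0) + (0) + (0) + (-50) + (-30) + (-72) = -152.
Reducing mod 7: -152 ≡ 2 (mod 7).
Since F(a, b, c) ≡ 2 ≠ 0 (mod 7), P does NOT lie on the curve.


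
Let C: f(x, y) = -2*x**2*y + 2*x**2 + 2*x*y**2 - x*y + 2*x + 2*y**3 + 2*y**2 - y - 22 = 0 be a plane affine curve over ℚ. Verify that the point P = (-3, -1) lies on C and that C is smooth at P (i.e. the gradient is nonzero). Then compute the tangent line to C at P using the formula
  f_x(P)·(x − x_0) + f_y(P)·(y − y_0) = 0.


Tangent line at P: -19*x - 2*y - 59 = 0.

Step 1: f(-3, -1) = 0, so P lies on C.
Step 2: partial derivatives
  f_x(x, y) = -4*x*y + 4*x + 2*y**2 - y + 2, f_y(x, y) = -2*x**2 + 4*x*y - x + 6*y**2 + 4*y - 1.
  f_x(P) = -19, f_y(P) = -2 (gradient nonzero, so P is smooth).
Step 3: tangent line at P: -19·(x − -3) + -2·(y − -1) = 0.
Expanding: -19*x - 2*y - 59 = 0.


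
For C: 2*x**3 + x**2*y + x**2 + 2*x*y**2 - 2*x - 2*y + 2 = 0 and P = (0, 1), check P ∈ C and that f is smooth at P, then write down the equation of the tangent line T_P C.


Tangent line at P: 2 - 2*y = 0.

Step 1: f(0, 1) = 0, so P lies on C.
Step 2: partial derivatives
  f_x(x, y) = 6*x**2 + 2*x*y + 2*x + 2*y**2 - 2, f_y(x, y) = x**2 + 4*x*y - 2.
  f_x(P) = 0, f_y(P) = -2 (gradient nonzero, so P is smooth).
Step 3: tangent line at P: 0·(x − 0) + -2·(y − 1) = 0.
Expanding: 2 - 2*y = 0.


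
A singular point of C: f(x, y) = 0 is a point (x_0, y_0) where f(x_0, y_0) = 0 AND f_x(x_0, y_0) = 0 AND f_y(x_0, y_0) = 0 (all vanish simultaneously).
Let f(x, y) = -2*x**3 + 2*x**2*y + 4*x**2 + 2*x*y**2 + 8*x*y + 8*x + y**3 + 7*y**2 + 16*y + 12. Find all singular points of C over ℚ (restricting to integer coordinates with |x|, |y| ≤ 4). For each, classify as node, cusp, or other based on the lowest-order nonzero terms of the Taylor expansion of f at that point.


Singular points: {(0, -2)}; classification: cusp.

Compute partial derivatives:
  f_x = -6*x**2 + 4*x*y + 8*x + 2*y**2 + 8*y + 8.
  f_y = 2*x**2 + 4*x*y + 8*x + 3*y**2 + 14*y + 16.
Scan x_0 ∈ {−4, ..., 4}. For each x_0, f_y(x_0, y) is a polynomial in y; find its integer roots y ∈ {−4, ..., 4}, then test f_x and f at those candidates.
  x = -4: f_y(-4, y) = 3*y**2 - 2*y + 16; no integer root y with |y| ≤ 4.
  x = -3: f_y(-3, y) = 3*y**2 + 2*y + 10; no integer root y with |y| ≤ 4.
  x = -2: f_y(-2, y) = 3*y**2 + 6*y + 8; no integer root y with |y| ≤ 4.
  x = -1: f_y(-1, y) = 3*y**2 + 10*y + 10; no integer root y with |y| ≤ 4.
  x = 0: f_y(0, y) = 3*y**2 + 14*y + 16; vanishes at y ∈ {-2}. (0, -2): f_x = 0, f = 0 — SINGULAR.
  x = 1: f_y(1, y) = 3*y**2 + 18*y + 26; no integer root y with |y| ≤ 4.
  x = 2: f_y(2, y) = 3*y**2 + 22*y + 40; vanishes at y ∈ {-4}. (2, -4): f_x = -32 ≠ 0.
  x = 3: f_y(3, y) = 3*y**2 + 26*y + 58; no integer root y with |y| ≤ 4.
  x = 4: f_y(4, y) = 3*y**2 + 30*y + 80; no integer root y with |y| ≤ 4.
Only singular point on the grid: (0, -2).
Classify: substitute x = 0 + u, y = -2 + v and expand: f = -2*u**3 + 2*u**2*v + 2*u*v**2 + v**3 + v**2.
No constant or linear terms (consistent with a singular point). Quadratic part: v**2. Cubic part: -2*u**3 + 2*u**2*v + 2*u*v**2 + v**3.
The quadratic part v**2 is a perfect square, so there is a single (double) tangent line v = 0, i.e. y = -2. Restricting the cubic part to that line (v = 0) leaves -2*u**3 ≠ 0, so f is not divisible by v and the branch is v² ≈ 2*u**3 to lowest order — this is a cusp.
Classification: cusp.


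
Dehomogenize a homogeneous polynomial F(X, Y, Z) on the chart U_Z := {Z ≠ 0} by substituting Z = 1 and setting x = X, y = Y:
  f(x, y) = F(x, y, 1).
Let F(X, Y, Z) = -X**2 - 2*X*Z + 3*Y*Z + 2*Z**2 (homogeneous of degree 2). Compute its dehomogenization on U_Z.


f(x, y) = -x**2 - 2*x + 3*y + 2

On U_Z we set Z = 1. Each monomial c·X^i·Y^j·Z^k in F becomes c·x^i·y^j·1^k = c·x^i·y^j.
Substituting Z = 1: F(X, Y, 1) = -x**2 - 2*x + 3*y + 2.
Note: deg(f) ≤ deg(F) = 2; strict inequality happens when F is divisible by Z (lost terms).


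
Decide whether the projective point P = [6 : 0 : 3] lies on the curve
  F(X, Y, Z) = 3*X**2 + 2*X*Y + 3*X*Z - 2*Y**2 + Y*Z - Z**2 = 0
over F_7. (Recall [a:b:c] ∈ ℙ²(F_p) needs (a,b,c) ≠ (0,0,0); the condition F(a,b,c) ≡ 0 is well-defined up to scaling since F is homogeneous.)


F(6,0,3) ≡ 6 (mod 7); P is NOT on the curve.

Evaluate F(6, 0, 3) term-by-term (mod 7).
  3*X**2 ↦ 3·36·1·1 = 108
  2*X*Y ↦ 2·6·0·1 = 0
  3*X*Z ↦ 3·6·1·3 = 54
  -2*Y**2 ↦ -2·1·0·1 = 0
  Y*Z ↦ 1·1·0·3 = 0
  -Z**2 ↦ -1·1·1·9 = -9
Sum: F(6, 0, 3) = (108) + (0) + (54) + (0) + (0) + (-9) = 153.
Reducing mod 7: 153 ≡ 6 (mod 7).
Since F(a, b, c) ≡ 6 ≠ 0 (mod 7), P does NOT lie on the curve.


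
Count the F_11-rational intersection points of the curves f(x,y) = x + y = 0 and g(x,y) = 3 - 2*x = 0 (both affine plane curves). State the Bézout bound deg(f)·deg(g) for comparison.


Common zeros: {(7, 4)}; count = 1; Bézout bound = 1.

deg(f) = 1, deg(g) = 1, so Bézout bound = 1.
Scan x ∈ F_11. For each x, list the y ∈ F_11 with f(x, y) ≡ 0 and those with g(x, y) ≡ 0 (mod 11); the common zeros in that column are the intersection.
  x = 0: f ≡ 0 at y ∈ {0}; g ≡ 0 at y ∈ ∅; common: ∅.
  x = 1: f ≡ 0 at y ∈ {10}; g ≡ 0 at y ∈ ∅; common: ∅.
  x = 2: f ≡ 0 at y ∈ {9}; g ≡ 0 at y ∈ ∅; common: ∅.
  x = 3: f ≡ 0 at y ∈ {8}; g ≡ 0 at y ∈ ∅; common: ∅.
  x = 4: f ≡ 0 at y ∈ {7}; g ≡ 0 at y ∈ ∅; common: ∅.
  x = 5: f ≡ 0 at y ∈ {6}; g ≡ 0 at y ∈ ∅; common: ∅.
  x = 6: f ≡ 0 at y ∈ {5}; g ≡ 0 at y ∈ ∅; common: ∅.
  x = 7: f ≡ 0 at y ∈ {4}; g ≡ 0 at y ∈ {0, 1, 2, 3, 4, 5, 6, 7, 8, 9, 10}; common: {4}.
  x = 8: f ≡ 0 at y ∈ {3}; g ≡ 0 at y ∈ ∅; common: ∅.
  x = 9: f ≡ 0 at y ∈ {2}; g ≡ 0 at y ∈ ∅; common: ∅.
  x = 10: f ≡ 0 at y ∈ {1}; g ≡ 0 at y ∈ ∅; common: ∅.
Collecting: common zeros = {(7, 4)}, so the count is 1.
Comparison with the Bézout bound: 1 ≤ 1 = deg(f)·deg(g), as expected for curves with no common component (the bound is attained).


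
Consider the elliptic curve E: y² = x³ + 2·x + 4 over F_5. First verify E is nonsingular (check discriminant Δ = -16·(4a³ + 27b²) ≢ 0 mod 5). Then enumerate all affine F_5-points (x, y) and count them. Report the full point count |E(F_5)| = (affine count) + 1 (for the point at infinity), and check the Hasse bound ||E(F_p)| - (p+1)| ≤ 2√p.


Affine points = {(0, 2), (0, 3), (2, 1), (2, 4), (4, 1), (4, 4)}; affine count = 6; |E(F_5)| = 7.

Discriminant check: Δ ∝ 4a³ + 27b² = 4·2³ + 27·4² = 4·8 + 27·16 ≡ 4 (mod 5). Nonzero ⇒ E is nonsingular.
For each x ∈ F_5, compute rhs = x³ + 2·x + 4 mod 5, then count y ∈ F_5 with y² ≡ rhs.
  x = 0: rhs = 4, matching y values: 2, 3 (2 points).
  x = 1: rhs = 2, matching y values: none (0 points).
  x = 2: rhs = 1, matching y values: 1, 4 (2 points).
  x = 3: rhs = 2, matching y values: none (0 points).
  x = 4: rhs = 1, matching y values: 1, 4 (2 points).
Total affine count: 6.
Full point count |E(F_5)| = 6 + 1 = 7.
Hasse bound: |7 − (5+1)| = |1| = 1 ≤ 2√5 ≈ 4.4721 ✓.


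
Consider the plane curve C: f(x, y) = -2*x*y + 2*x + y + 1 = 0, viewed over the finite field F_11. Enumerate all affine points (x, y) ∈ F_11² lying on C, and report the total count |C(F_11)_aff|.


Affine F_11-points: {(0, 10), (1, 3), (2, 9), (3, 8), (4, 6), (5, 0), (7, 2), (8, 7), (9, 5), (10, 4)}; count = 10.

For each of the 121 pairs (x, y) ∈ F_11², evaluate f(x, y) mod 11. Record the zeros.
  x = 0: [0↦1, 1↦2, 2↦3, 3↦4, 4↦5, 5↦6, 6↦7, 7↦8, 8↦9, 9↦10, 10↦0]  zeros at y ∈ {10}
  x = 1: [0↦3, 1↦2, 2↦1, 3↦0, 4↦10, 5↦9, 6↦8, 7↦7, 8↦6, 9↦5, 10↦4]  zeros at y ∈ {3}
  x = 2: [0↦5, 1↦2, 2↦10, 3↦7, 4↦4, 5↦1, 6↦9, 7↦6, 8↦3, 9↦0, 10↦8]  zeros at y ∈ {9}
  x = 3: [0↦7, 1↦2, 2↦8, 3↦3, 4↦9, 5↦4, 6↦10, 7↦5, 8↦0, 9↦6, 10↦1]  zeros at y ∈ {8}
  x = 4: [0↦9, 1↦2, 2↦6, 3↦10, 4↦3, 5↦7, 6↦0, 7↦4, 8↦8, 9↦1, 10↦5]  zeros at y ∈ {6}
  x = 5: [0↦0, 1↦2, 2↦4, 3↦6, 4↦8, 5↦10, 6↦1, 7↦3, 8↦5, 9↦7, 10↦9]  zeros at y ∈ {0}
  x = 6: [0↦2, 1↦2, 2↦2, 3↦2, 4↦2, 5↦2, 6↦2, 7↦2, 8↦2, 9↦2, 10↦2]  zeros at y ∈ ∅
  x = 7: [0↦4, 1↦2, 2↦0, 3↦9, 4↦7, 5↦5, 6↦3, 7↦1, 8↦10, 9↦8, 10↦6]  zeros at y ∈ {2}
  x = 8: [0↦6, 1↦2, 2↦9, 3↦5, 4↦1, 5↦8, 6↦4, 7↦0, 8↦7, 9↦3, 10↦10]  zeros at y ∈ {7}
  x = 9: [0↦8, 1↦2, 2↦7, 3↦1, 4↦6, 5↦0, 6↦5, 7↦10, 8↦4, 9↦9, 10↦3]  zeros at y ∈ {5}
  x = 10: [0↦10, 1↦2, 2↦5, 3↦8, 4↦0, 5↦3, 6↦6, 7↦9, 8↦1, 9↦4, 10↦7]  zeros at y ∈ {4}
Collecting zeros: affine points = {(0, 10), (1, 3), (2, 9), (3, 8), (4, 6), (5, 0), (7, 2), (8, 7), (9, 5), (10, 4)}.
Total count |C(F_11)_aff| = 10.


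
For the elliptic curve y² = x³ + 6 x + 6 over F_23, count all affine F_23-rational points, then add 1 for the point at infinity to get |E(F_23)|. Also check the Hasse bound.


Affine points = {(0, 11), (0, 12), (1, 6), (1, 17), (2, 7), (2, 16), (4, 5), (4, 18), (5, 0), (7, 0), (10, 10), (10, 13), (11, 0), (12, 9), (12, 14), (13, 2), (13, 21), (16, 9), (16, 14), (18, 9), (18, 14), (21, 3), (21, 20)}; affine count = 23; |E(F_23)| = 24.

Discriminant check: Δ ∝ 4a³ + 27b² = 4·6³ + 27·6² = 4·216 + 27·36 ≡ 19 (mod 23). Nonzero ⇒ E is nonsingular.
For each x ∈ F_23, compute rhs = x³ + 6·x + 6 mod 23, then count y ∈ F_23 with y² ≡ rhs.
  x = 0: rhs = 6, matching y values: 11, 12 (2 points).
  x = 1: rhs = 13, matching y values: 6, 17 (2 points).
  x = 2: rhs = 3, matching y values: 7, 16 (2 points).
  x = 3: rhs = 5, matching y values: none (0 points).
  x = 4: rhs = 2, matching y values: 5, 18 (2 points).
  x = 5: rhs = 0, matching y values: 0 (1 points).
  x = 6: rhs = 5, matching y values: none (0 points).
  x = 7: rhs = 0, matching y values: 0 (1 points).
  x = 8: rhs = 14, matching y values: none (0 points).
  x = 9: rhs = 7, matching y values: none (0 points).
  x = 10: rhs = 8, matching y values: 10, 13 (2 points).
  x = 11: rhs = 0, matching y values: 0 (1 points).
  x = 12: rhs = 12, matching y values: 9, 14 (2 points).
  x = 13: rhs = 4, matching y values: 2, 21 (2 points).
  x = 14: rhs = 5, matching y values: none (0 points).
  x = 15: rhs = 21, matching y values: none (0 points).
  x = 16: rhs = 12, matching y values: 9, 14 (2 points).
  x = 17: rhs = 7, matching y values: none (0 points).
  x = 18: rhs = 12, matching y values: 9, 14 (2 points).
  x = 19: rhs = 10, matching y values: none (0 points).
  x = 20: rhs = 7, matching y values: none (0 points).
  x = 21: rhs = 9, matching y values: 3, 20 (2 points).
  x = 22: rhs = 22, matching y values: none (0 points).
Total affine count: 23.
Full point count |E(F_23)| = 23 + 1 = 24.
Hasse bound: |24 − (23+1)| = |0| = 0 ≤ 2√23 ≈ 9.5917 ✓.


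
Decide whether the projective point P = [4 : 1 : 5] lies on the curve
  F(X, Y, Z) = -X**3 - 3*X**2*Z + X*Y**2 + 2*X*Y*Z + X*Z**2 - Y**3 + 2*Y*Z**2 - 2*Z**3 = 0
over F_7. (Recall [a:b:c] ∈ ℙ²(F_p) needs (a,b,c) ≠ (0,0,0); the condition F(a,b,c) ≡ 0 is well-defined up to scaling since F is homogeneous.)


F(4,1,5) ≡ 3 (mod 7); P is NOT on the curve.

Evaluate F(4, 1, 5) term-by-term (mod 7).
  -X**3 ↦ -1·64·1·1 = -64
  -3*X**2*Z ↦ -3·16·1·5 = -240
  X*Y**2 ↦ 1·4·1·1 = 4
  2*X*Y*Z ↦ 2·4·1·5 = 40
  X*Z**2 ↦ 1·4·1·25 = 100
  -Y**3 ↦ -1·1·1·1 = -1
  2*Y*Z**2 ↦ 2·1·1·25 = 50
  -2*Z**3 ↦ -2·1·1·125 = -250
Sum: F(4, 1, 5) = (-64) + (-240) + (4) + (40) + (100) + (-1) + (50) + (-250) = -361.
Reducing mod 7: -361 ≡ 3 (mod 7).
Since F(a, b, c) ≡ 3 ≠ 0 (mod 7), P does NOT lie on the curve.


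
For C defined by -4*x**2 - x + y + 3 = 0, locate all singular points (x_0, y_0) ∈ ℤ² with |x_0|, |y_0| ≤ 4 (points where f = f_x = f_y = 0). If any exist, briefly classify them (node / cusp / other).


No singular points in the scanned grid; C is smooth there.

Compute partial derivatives:
  f_x = -8*x - 1.
  f_y = 1.
f_y = 1 is a nonzero constant, so f_y never vanishes: no point (x, y) can satisfy f = f_x = f_y = 0. In particular no (x, y) ∈ {−4, ..., 4}² is singular; the curve is smooth.


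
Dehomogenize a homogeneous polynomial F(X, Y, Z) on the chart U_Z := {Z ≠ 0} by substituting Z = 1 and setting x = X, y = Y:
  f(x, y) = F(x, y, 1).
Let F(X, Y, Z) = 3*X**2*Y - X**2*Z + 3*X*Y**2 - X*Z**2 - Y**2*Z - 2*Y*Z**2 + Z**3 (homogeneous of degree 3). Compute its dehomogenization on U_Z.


f(x, y) = 3*x**2*y - x**2 + 3*x*y**2 - x - y**2 - 2*y + 1

On U_Z we set Z = 1. Each monomial c·X^i·Y^j·Z^k in F becomes c·x^i·y^j·1^k = c·x^i·y^j.
Substituting Z = 1: F(X, Y, 1) = 3*x**2*y - x**2 + 3*x*y**2 - x - y**2 - 2*y + 1.
Note: deg(f) ≤ deg(F) = 3; strict inequality happens when F is divisible by Z (lost terms).


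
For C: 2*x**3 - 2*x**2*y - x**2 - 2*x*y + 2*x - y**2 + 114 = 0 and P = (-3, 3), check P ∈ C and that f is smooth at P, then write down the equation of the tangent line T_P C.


Tangent line at P: 92*x - 18*y + 330 = 0.

Step 1: f(-3, 3) = 0, so P lies on C.
Step 2: partial derivatives
  f_x(x, y) = 6*x**2 - 4*x*y - 2*x - 2*y + 2, f_y(x, y) = -2*x**2 - 2*x - 2*y.
  f_x(P) = 92, f_y(P) = -18 (gradient nonzero, so P is smooth).
Step 3: tangent line at P: 92·(x − -3) + -18·(y − 3) = 0.
Expanding: 92*x - 18*y + 330 = 0.


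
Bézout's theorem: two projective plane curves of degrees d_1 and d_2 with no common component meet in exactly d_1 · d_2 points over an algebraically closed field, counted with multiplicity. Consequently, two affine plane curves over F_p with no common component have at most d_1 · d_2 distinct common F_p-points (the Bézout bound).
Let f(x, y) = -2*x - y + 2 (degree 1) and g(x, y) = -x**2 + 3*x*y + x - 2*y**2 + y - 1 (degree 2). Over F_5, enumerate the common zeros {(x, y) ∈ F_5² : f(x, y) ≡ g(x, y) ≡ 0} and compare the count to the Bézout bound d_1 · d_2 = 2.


Common zeros: {(2, 3)}; count = 1; Bézout bound = 2.

deg(f) = 1, deg(g) = 2, so Bézout bound = 2.
Scan x ∈ F_5. For each x, list the y ∈ F_5 with f(x, y) ≡ 0 and those with g(x, y) ≡ 0 (mod 5); the common zeros in that column are the intersection.
  x = 0: f ≡ 0 at y ∈ {2}; g ≡ 0 at y ∈ ∅; common: ∅.
  x = 1: f ≡ 0 at y ∈ {0}; g ≡ 0 at y ∈ ∅; common: ∅.
  x = 2: f ≡ 0 at y ∈ {3}; g ≡ 0 at y ∈ {3}; common: {3}.
  x = 3: f ≡ 0 at y ∈ {1}; g ≡ 0 at y ∈ {2, 3}; common: ∅.
  x = 4: f ≡ 0 at y ∈ {4}; g ≡ 0 at y ∈ {2}; common: ∅.
Collecting: common zeros = {(2, 3)}, so the count is 1.
Comparison with the Bézout bound: 1 ≤ 2 = deg(f)·deg(g), as expected for curves with no common component (the affine F_5-count falls short of the bound because intersections may lie at infinity, over extension fields, or carry multiplicity).


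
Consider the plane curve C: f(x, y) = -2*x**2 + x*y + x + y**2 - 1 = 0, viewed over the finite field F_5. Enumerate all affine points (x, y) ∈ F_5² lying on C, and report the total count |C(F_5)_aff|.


Affine F_5-points: {(0, 1), (0, 4), (1, 1), (1, 3)}; count = 4.

For each of the 25 pairs (x, y) ∈ F_5², evaluate f(x, y) mod 5. Record the zeros.
  x = 0: [0↦4, 1↦0, 2↦3, 3↦3, 4↦0]  zeros at y ∈ {1, 4}
  x = 1: [0↦3, 1↦0, 2↦4, 3↦0, 4↦3]  zeros at y ∈ {1, 3}
  x = 2: [0↦3, 1↦1, 2↦1, 3↦3, 4↦2]  zeros at y ∈ ∅
  x = 3: [0↦4, 1↦3, 2↦4, 3↦2, 4↦2]  zeros at y ∈ ∅
  x = 4: [0↦1, 1↦1, 2↦3, 3↦2, 4↦3]  zeros at y ∈ ∅
Collecting zeros: affine points = {(0, 1), (0, 4), (1, 1), (1, 3)}.
Total count |C(F_5)_aff| = 4.


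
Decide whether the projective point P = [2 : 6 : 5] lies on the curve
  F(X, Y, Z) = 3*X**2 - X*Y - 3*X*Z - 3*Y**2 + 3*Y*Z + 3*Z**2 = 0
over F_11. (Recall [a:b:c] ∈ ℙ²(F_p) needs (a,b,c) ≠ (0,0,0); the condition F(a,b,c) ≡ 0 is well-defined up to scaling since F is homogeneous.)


F(2,6,5) ≡ 5 (mod 11); P is NOT on the curve.

Evaluate F(2, 6, 5) term-by-term (mod 11).
  3*X**2 ↦ 3·4·1·1 = 12
  -X*Y ↦ -1·2·6·1 = -12
  -3*X*Z ↦ -3·2·1·5 = -30
  -3*Y**2 ↦ -3·1·36·1 = -108
  3*Y*Z ↦ 3·1·6·5 = 90
  3*Z**2 ↦ 3·1·1·25 = 75
Sum: F(2, 6, 5) = (12) + (-12) + (-30) + (-108) + (90) + (75) = 27.
Reducing mod 11: 27 ≡ 5 (mod 11).
Since F(a, b, c) ≡ 5 ≠ 0 (mod 11), P does NOT lie on the curve.


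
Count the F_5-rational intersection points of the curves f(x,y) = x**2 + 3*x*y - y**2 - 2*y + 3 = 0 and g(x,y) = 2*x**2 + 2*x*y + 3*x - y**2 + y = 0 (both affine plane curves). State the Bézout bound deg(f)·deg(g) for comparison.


Common zeros: {(0, 1), (2, 3)}; count = 2; Bézout bound = 4.

deg(f) = 2, deg(g) = 2, so Bézout bound = 4.
Scan x ∈ F_5. For each x, list the y ∈ F_5 with f(x, y) ≡ 0 and those with g(x, y) ≡ 0 (mod 5); the common zeros in that column are the intersection.
  x = 0: f ≡ 0 at y ∈ {1, 2}; g ≡ 0 at y ∈ {0, 1}; common: {1}.
  x = 1: f ≡ 0 at y ∈ ∅; g ≡ 0 at y ∈ {0, 3}; common: ∅.
  x = 2: f ≡ 0 at y ∈ {1, 3}; g ≡ 0 at y ∈ {2, 3}; common: {3}.
  x = 3: f ≡ 0 at y ∈ ∅; g ≡ 0 at y ∈ ∅; common: ∅.
  x = 4: f ≡ 0 at y ∈ {2, 3}; g ≡ 0 at y ∈ ∅; common: ∅.
Collecting: common zeros = {(0, 1), (2, 3)}, so the count is 2.
Comparison with the Bézout bound: 2 ≤ 4 = deg(f)·deg(g), as expected for curves with no common component (the affine F_5-count falls short of the bound because intersections may lie at infinity, over extension fields, or carry multiplicity).


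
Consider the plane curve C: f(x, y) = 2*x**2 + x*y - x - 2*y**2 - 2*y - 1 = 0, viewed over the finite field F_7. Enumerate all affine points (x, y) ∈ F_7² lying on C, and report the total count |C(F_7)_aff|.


Affine F_7-points: {(1, 0), (1, 3), (3, 0), (3, 4), (5, 2), (5, 3), (6, 4), (6, 5)}; count = 8.

For each of the 49 pairs (x, y) ∈ F_7², evaluate f(x, y) mod 7. Record the zeros.
  x = 0: [0↦6, 1↦2, 2↦1, 3↦3, 4↦1, 5↦2, 6↦6]  zeros at y ∈ ∅
  x = 1: [0↦0, 1↦4, 2↦4, 3↦0, 4↦6, 5↦1, 6↦6]  zeros at y ∈ {0, 3}
  x = 2: [0↦5, 1↦3, 2↦4, 3↦1, 4↦1, 5↦4, 6↦3]  zeros at y ∈ ∅
  x = 3: [0↦0, 1↦6, 2↦1, 3↦6, 4↦0, 5↦4, 6↦4]  zeros at y ∈ {0, 4}
  x = 4: [0↦6, 1↦6, 2↦2, 3↦1, 4↦3, 5↦1, 6↦2]  zeros at y ∈ ∅
  x = 5: [0↦2, 1↦3, 2↦0, 3↦0, 4↦3, 5↦2, 6↦4]  zeros at y ∈ {2, 3}
  x = 6: [0↦2, 1↦4, 2↦2, 3↦3, 4↦0, 5↦0, 6↦3]  zeros at y ∈ {4, 5}
Collecting zeros: affine points = {(1, 0), (1, 3), (3, 0), (3, 4), (5, 2), (5, 3), (6, 4), (6, 5)}.
Total count |C(F_7)_aff| = 8.


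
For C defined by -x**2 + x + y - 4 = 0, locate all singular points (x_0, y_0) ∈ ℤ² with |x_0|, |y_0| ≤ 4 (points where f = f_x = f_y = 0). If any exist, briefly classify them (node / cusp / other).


No singular points in the scanned grid; C is smooth there.

Compute partial derivatives:
  f_x = 1 - 2*x.
  f_y = 1.
f_y = 1 is a nonzero constant, so f_y never vanishes: no point (x, y) can satisfy f = f_x = f_y = 0. In particular no (x, y) ∈ {−4, ..., 4}² is singular; the curve is smooth.


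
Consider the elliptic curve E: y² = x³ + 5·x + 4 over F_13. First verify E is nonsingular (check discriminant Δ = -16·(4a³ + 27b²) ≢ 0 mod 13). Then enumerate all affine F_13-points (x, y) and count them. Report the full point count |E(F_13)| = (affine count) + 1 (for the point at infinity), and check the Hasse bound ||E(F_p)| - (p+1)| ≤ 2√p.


Affine points = {(0, 2), (0, 11), (1, 6), (1, 7), (2, 3), (2, 10), (4, 6), (4, 7), (6, 4), (6, 9), (8, 6), (8, 7), (10, 1), (10, 12), (11, 5), (11, 8)}; affine count = 16; |E(F_13)| = 17.

Discriminant check: Δ ∝ 4a³ + 27b² = 4·5³ + 27·4² = 4·125 + 27·16 ≡ 9 (mod 13). Nonzero ⇒ E is nonsingular.
For each x ∈ F_13, compute rhs = x³ + 5·x + 4 mod 13, then count y ∈ F_13 with y² ≡ rhs.
  x = 0: rhs = 4, matching y values: 2, 11 (2 points).
  x = 1: rhs = 10, matching y values: 6, 7 (2 points).
  x = 2: rhs = 9, matching y values: 3, 10 (2 points).
  x = 3: rhs = 7, matching y values: none (0 points).
  x = 4: rhs = 10, matching y values: 6, 7 (2 points).
  x = 5: rhs = 11, matching y values: none (0 points).
  x = 6: rhs = 3, matching y values: 4, 9 (2 points).
  x = 7: rhs = 5, matching y values: none (0 points).
  x = 8: rhs = 10, matching y values: 6, 7 (2 points).
  x = 9: rhs = 11, matching y values: none (0 points).
  x = 10: rhs = 1, matching y values: 1, 12 (2 points).
  x = 11: rhs = 12, matching y values: 5, 8 (2 points).
  x = 12: rhs = 11, matching y values: none (0 points).
Total affine count: 16.
Full point count |E(F_13)| = 16 + 1 = 17.
Hasse bound: |17 − (13+1)| = |3| = 3 ≤ 2√13 ≈ 7.2111 ✓.


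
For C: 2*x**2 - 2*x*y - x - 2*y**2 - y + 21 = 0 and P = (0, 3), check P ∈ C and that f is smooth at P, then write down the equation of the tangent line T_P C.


Tangent line at P: -7*x - 13*y + 39 = 0.

Step 1: f(0, 3) = 0, so P lies on C.
Step 2: partial derivatives
  f_x(x, y) = 4*x - 2*y - 1, f_y(x, y) = -2*x - 4*y - 1.
  f_x(P) = -7, f_y(P) = -13 (gradient nonzero, so P is smooth).
Step 3: tangent line at P: -7·(x − 0) + -13·(y − 3) = 0.
Expanding: -7*x - 13*y + 39 = 0.


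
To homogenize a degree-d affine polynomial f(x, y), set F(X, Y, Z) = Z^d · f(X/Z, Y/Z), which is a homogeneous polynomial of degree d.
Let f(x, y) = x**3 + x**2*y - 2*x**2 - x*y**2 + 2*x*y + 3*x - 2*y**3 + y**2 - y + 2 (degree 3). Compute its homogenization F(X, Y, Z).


F(X, Y, Z) = X**3 + X**2*Y - 2*X**2*Z - X*Y**2 + 2*X*Y*Z + 3*X*Z**2 - 2*Y**3 + Y**2*Z - Y*Z**2 + 2*Z**3

deg(f) = 3.
Substitute x = X/Z, y = Y/Z into f, then multiply by Z^3.
  monomial 1·x^3·y^0 ↦ 1·X^3·Y^0·Z^0.
  monomial 1·x^2·y^1 ↦ 1·X^2·Y^1·Z^0.
  monomial -2·x^2·y^0 ↦ -2·X^2·Y^0·Z^1.
  monomial -1·x^1·y^2 ↦ -1·X^1·Y^2·Z^0.
  monomial 2·x^1·y^1 ↦ 2·X^1·Y^1·Z^1.
  monomial 3·x^1·y^0 ↦ 3·X^1·Y^0·Z^2.
  monomial -2·x^0·y^3 ↦ -2·X^0·Y^3·Z^0.
  monomial 1·x^0·y^2 ↦ 1·X^0·Y^2·Z^1.
  monomial -1·x^0·y^1 ↦ -1·X^0·Y^1·Z^2.
  monomial 2·x^0·y^0 ↦ 2·X^0·Y^0·Z^3.
Collecting: F(X, Y, Z) = X**3 + X**2*Y - 2*X**2*Z - X*Y**2 + 2*X*Y*Z + 3*X*Z**2 - 2*Y**3 + Y**2*Z - Y*Z**2 + 2*Z**3.


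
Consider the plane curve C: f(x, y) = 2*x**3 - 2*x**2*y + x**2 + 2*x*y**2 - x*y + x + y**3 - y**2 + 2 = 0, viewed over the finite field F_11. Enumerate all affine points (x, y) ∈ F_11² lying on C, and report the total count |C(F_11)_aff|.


Affine F_11-points: {(0, 10), (1, 3), (3, 3), (4, 3), (4, 9), (7, 2), (8, 4), (9, 1), (9, 7), (9, 8), (10, 0)}; count = 11.

For each of the 121 pairs (x, y) ∈ F_11², evaluate f(x, y) mod 11. Record the zeros.
  x = 0: [0↦2, 1↦2, 2↦6, 3↦9, 4↦6, 5↦3, 6↦6, 7↦10, 8↦10, 9↦1, 10↦0]  zeros at y ∈ {10}
  x = 1: [0↦6, 1↦5, 2↦1, 3↦0, 4↦8, 5↦9, 6↦9, 7↦3, 8↦8, 9↦8, 10↦9]  zeros at y ∈ {3}
  x = 2: [0↦2, 1↦7, 2↦2, 3↦4, 4↦8, 5↦9, 6↦2, 7↦4, 8↦10, 9↦4, 10↦3]  zeros at y ∈ ∅
  x = 3: [0↦2, 1↦9, 2↦10, 3↦0, 4↦7, 5↦4, 6↦8, 7↦3, 8↦6, 9↦1, 10↦5]  zeros at y ∈ {3}
  x = 4: [0↦7, 1↦1, 2↦4, 3↦0, 4↦6, 5↦6, 6↦6, 7↦1, 8↦8, 9↦0, 10↦5]  zeros at y ∈ {3, 9}
  x = 5: [0↦7, 1↦6, 2↦7, 3↦5, 4↦6, 5↦5, 6↦8, 7↦10, 8↦6, 9↦2, 10↦4]  zeros at y ∈ ∅
  x = 6: [0↦3, 1↦3, 2↦9, 3↦5, 4↦8, 5↦2, 6↦4, 7↦9, 8↦1, 9↦8, 10↦3]  zeros at y ∈ ∅
  x = 7: [0↦7, 1↦4, 2↦0, 3↦1, 4↦2, 5↦9, 6↦6, 7↦10, 8↦5, 9↦8, 10↦3]  zeros at y ∈ {2}
  x = 8: [0↦9, 1↦10, 2↦3, 3↦5, 4↦0, 5↦5, 6↦4, 7↦3, 8↦8, 9↦3, 10↦5]  zeros at y ∈ {4}
  x = 9: [0↦10, 1↦0, 2↦8, 3↦7, 4↦3, 5↦2, 6↦10, 7↦0, 8↦0, 9↦5, 10↦10]  zeros at y ∈ {1, 7, 8}
  x = 10: [0↦0, 1↦8, 2↦5, 3↦8, 4↦1, 5↦1, 6↦3, 7↦2, 8↦4, 9↦4, 10↦8]  zeros at y ∈ {0}
Collecting zeros: affine points = {(0, 10), (1, 3), (3, 3), (4, 3), (4, 9), (7, 2), (8, 4), (9, 1), (9, 7), (9, 8), (10, 0)}.
Total count |C(F_11)_aff| = 11.


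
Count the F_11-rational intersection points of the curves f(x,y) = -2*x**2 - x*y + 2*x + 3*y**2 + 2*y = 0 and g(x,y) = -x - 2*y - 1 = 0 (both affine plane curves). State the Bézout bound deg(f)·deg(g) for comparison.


Common zeros: {(2, 4)}; count = 1; Bézout bound = 2.

deg(f) = 2, deg(g) = 1, so Bézout bound = 2.
Scan x ∈ F_11. For each x, list the y ∈ F_11 with f(x, y) ≡ 0 and those with g(x, y) ≡ 0 (mod 11); the common zeros in that column are the intersection.
  x = 0: f ≡ 0 at y ∈ {0, 3}; g ≡ 0 at y ∈ {5}; common: ∅.
  x = 1: f ≡ 0 at y ∈ {0, 7}; g ≡ 0 at y ∈ {10}; common: ∅.
  x = 2: f ≡ 0 at y ∈ {4, 7}; g ≡ 0 at y ∈ {4}; common: {4}.
  x = 3: f ≡ 0 at y ∈ ∅; g ≡ 0 at y ∈ {9}; common: ∅.
  x = 4: f ≡ 0 at y ∈ ∅; g ≡ 0 at y ∈ {3}; common: ∅.
  x = 5: f ≡ 0 at y ∈ {3, 9}; g ≡ 0 at y ∈ {8}; common: ∅.
  x = 6: f ≡ 0 at y ∈ ∅; g ≡ 0 at y ∈ {2}; common: ∅.
  x = 7: f ≡ 0 at y ∈ ∅; g ≡ 0 at y ∈ {7}; common: ∅.
  x = 8: f ≡ 0 at y ∈ {4, 9}; g ≡ 0 at y ∈ {1}; common: ∅.
  x = 9: f ≡ 0 at y ∈ ∅; g ≡ 0 at y ∈ {6}; common: ∅.
  x = 10: f ≡ 0 at y ∈ ∅; g ≡ 0 at y ∈ {0}; common: ∅.
Collecting: common zeros = {(2, 4)}, so the count is 1.
Comparison with the Bézout bound: 1 ≤ 2 = deg(f)·deg(g), as expected for curves with no common component (the affine F_11-count falls short of the bound because intersections may lie at infinity, over extension fields, or carry multiplicity).


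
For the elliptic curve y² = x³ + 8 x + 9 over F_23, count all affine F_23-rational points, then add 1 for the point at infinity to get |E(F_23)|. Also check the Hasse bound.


Affine points = {(0, 3), (0, 20), (1, 8), (1, 15), (4, 6), (4, 17), (5, 6), (5, 17), (10, 10), (10, 13), (11, 5), (11, 18), (12, 4), (12, 19), (14, 6), (14, 17), (15, 10), (15, 13), (16, 1), (16, 22), (20, 2), (20, 21), (21, 10), (21, 13), (22, 0)}; affine count = 25; |E(F_23)| = 26.

Discriminant check: Δ ∝ 4a³ + 27b² = 4·8³ + 27·9² = 4·512 + 27·81 ≡ 3 (mod 23). Nonzero ⇒ E is nonsingular.
For each x ∈ F_23, compute rhs = x³ + 8·x + 9 mod 23, then count y ∈ F_23 with y² ≡ rhs.
  x = 0: rhs = 9, matching y values: 3, 20 (2 points).
  x = 1: rhs = 18, matching y values: 8, 15 (2 points).
  x = 2: rhs = 10, matching y values: none (0 points).
  x = 3: rhs = 14, matching y values: none (0 points).
  x = 4: rhs = 13, matching y values: 6, 17 (2 points).
  x = 5: rhs = 13, matching y values: 6, 17 (2 points).
  x = 6: rhs = 20, matching y values: none (0 points).
  x = 7: rhs = 17, matching y values: none (0 points).
  x = 8: rhs = 10, matching y values: none (0 points).
  x = 9: rhs = 5, matching y values: none (0 points).
  x = 10: rhs = 8, matching y values: 10, 13 (2 points).
  x = 11: rhs = 2, matching y values: 5, 18 (2 points).
  x = 12: rhs = 16, matching y values: 4, 19 (2 points).
  x = 13: rhs = 10, matching y values: none (0 points).
  x = 14: rhs = 13, matching y values: 6, 17 (2 points).
  x = 15: rhs = 8, matching y values: 10, 13 (2 points).
  x = 16: rhs = 1, matching y values: 1, 22 (2 points).
  x = 17: rhs = 21, matching y values: none (0 points).
  x = 18: rhs = 5, matching y values: none (0 points).
  x = 19: rhs = 5, matching y values: none (0 points).
  x = 20: rhs = 4, matching y values: 2, 21 (2 points).
  x = 21: rhs = 8, matching y values: 10, 13 (2 points).
  x = 22: rhs = 0, matching y values: 0 (1 points).
Total affine count: 25.
Full point count |E(F_23)| = 25 + 1 = 26.
Hasse bound: |26 − (23+1)| = |2| = 2 ≤ 2√23 ≈ 9.5917 ✓.


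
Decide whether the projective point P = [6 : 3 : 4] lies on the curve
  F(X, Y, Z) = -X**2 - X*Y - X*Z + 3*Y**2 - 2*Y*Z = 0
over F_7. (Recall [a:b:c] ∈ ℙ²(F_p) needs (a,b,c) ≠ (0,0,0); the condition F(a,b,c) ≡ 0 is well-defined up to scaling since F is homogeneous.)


F(6,3,4) ≡ 2 (mod 7); P is NOT on the curve.

Evaluate F(6, 3, 4) term-by-term (mod 7).
  -X**2 ↦ -1·36·1·1 = -36
  -X*Y ↦ -1·6·3·1 = -18
  -X*Z ↦ -1·6·1·4 = -24
  3*Y**2 ↦ 3·1·9·1 = 27
  -2*Y*Z ↦ -2·1·3·4 = -24
Sum: F(6, 3, 4) = (-36) + (-18) + (-24) + (27) + (-24) = -75.
Reducing mod 7: -75 ≡ 2 (mod 7).
Since F(a, b, c) ≡ 2 ≠ 0 (mod 7), P does NOT lie on the curve.


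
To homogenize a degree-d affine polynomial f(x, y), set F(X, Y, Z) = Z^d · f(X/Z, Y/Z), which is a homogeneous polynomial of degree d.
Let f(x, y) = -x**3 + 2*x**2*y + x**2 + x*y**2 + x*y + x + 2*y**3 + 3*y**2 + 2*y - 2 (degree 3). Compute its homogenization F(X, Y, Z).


F(X, Y, Z) = -X**3 + 2*X**2*Y + X**2*Z + X*Y**2 + X*Y*Z + X*Z**2 + 2*Y**3 + 3*Y**2*Z + 2*Y*Z**2 - 2*Z**3

deg(f) = 3.
Substitute x = X/Z, y = Y/Z into f, then multiply by Z^3.
  monomial -1·x^3·y^0 ↦ -1·X^3·Y^0·Z^0.
  monomial 2·x^2·y^1 ↦ 2·X^2·Y^1·Z^0.
  monomial 1·x^2·y^0 ↦ 1·X^2·Y^0·Z^1.
  monomial 1·x^1·y^2 ↦ 1·X^1·Y^2·Z^0.
  monomial 1·x^1·y^1 ↦ 1·X^1·Y^1·Z^1.
  monomial 1·x^1·y^0 ↦ 1·X^1·Y^0·Z^2.
  monomial 2·x^0·y^3 ↦ 2·X^0·Y^3·Z^0.
  monomial 3·x^0·y^2 ↦ 3·X^0·Y^2·Z^1.
  monomial 2·x^0·y^1 ↦ 2·X^0·Y^1·Z^2.
  monomial -2·x^0·y^0 ↦ -2·X^0·Y^0·Z^3.
Collecting: F(X, Y, Z) = -X**3 + 2*X**2*Y + X**2*Z + X*Y**2 + X*Y*Z + X*Z**2 + 2*Y**3 + 3*Y**2*Z + 2*Y*Z**2 - 2*Z**3.


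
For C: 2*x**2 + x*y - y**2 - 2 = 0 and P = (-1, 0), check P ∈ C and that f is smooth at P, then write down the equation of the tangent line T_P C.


Tangent line at P: -4*x - y - 4 = 0.

Step 1: f(-1, 0) = 0, so P lies on C.
Step 2: partial derivatives
  f_x(x, y) = 4*x + y, f_y(x, y) = x - 2*y.
  f_x(P) = -4, f_y(P) = -1 (gradient nonzero, so P is smooth).
Step 3: tangent line at P: -4·(x − -1) + -1·(y − 0) = 0.
Expanding: -4*x - y - 4 = 0.


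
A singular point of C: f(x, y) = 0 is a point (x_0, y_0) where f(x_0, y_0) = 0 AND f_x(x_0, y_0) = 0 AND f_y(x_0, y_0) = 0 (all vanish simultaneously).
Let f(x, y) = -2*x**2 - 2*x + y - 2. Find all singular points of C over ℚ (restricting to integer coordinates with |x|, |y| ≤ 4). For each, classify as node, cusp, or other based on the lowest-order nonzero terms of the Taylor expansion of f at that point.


No singular points in the scanned grid; C is smooth there.

Compute partial derivatives:
  f_x = -4*x - 2.
  f_y = 1.
f_y = 1 is a nonzero constant, so f_y never vanishes: no point (x, y) can satisfy f = f_x = f_y = 0. In particular no (x, y) ∈ {−4, ..., 4}² is singular; the curve is smooth.


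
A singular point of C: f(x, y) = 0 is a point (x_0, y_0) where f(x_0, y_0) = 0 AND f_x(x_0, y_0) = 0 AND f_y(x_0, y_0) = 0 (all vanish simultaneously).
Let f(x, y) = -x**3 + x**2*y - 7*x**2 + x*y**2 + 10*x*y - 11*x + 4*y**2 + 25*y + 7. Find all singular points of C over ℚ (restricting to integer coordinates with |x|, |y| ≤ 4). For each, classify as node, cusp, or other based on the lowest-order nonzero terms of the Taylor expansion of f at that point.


Singular points: {(-3, -2)}; classification: cusp.

Compute partial derivatives:
  f_x = -3*x**2 + 2*x*y - 14*x + y**2 + 10*y - 11.
  f_y = x**2 + 2*x*y + 10*x + 8*y + 25.
Scan x_0 ∈ {−4, ..., 4}. For each x_0, f_y(x_0, y) is a polynomial in y; find its integer roots y ∈ {−4, ..., 4}, then test f_x and f at those candidates.
  x = -4: f_y(-4, y) = 1; no integer root y with |y| ≤ 4.
  x = -3: f_y(-3, y) = 2*y + 4; vanishes at y ∈ {-2}. (-3, -2): f_x = 0, f = 0 — SINGULAR.
  x = -2: f_y(-2, y) = 4*y + 9; no integer root y with |y| ≤ 4.
  x = -1: f_y(-1, y) = 6*y + 16; no integer root y with |y| ≤ 4.
  x = 0: f_y(0, y) = 8*y + 25; no integer root y with |y| ≤ 4.
  x = 1: f_y(1, y) = 10*y + 36; no integer root y with |y| ≤ 4.
  x = 2: f_y(2, y) = 12*y + 49; no integer root y with |y| ≤ 4.
  x = 3: f_y(3, y) = 14*y + 64; no integer root y with |y| ≤ 4.
  x = 4: f_y(4, y) = 16*y + 81; no integer root y with |y| ≤ 4.
Only singular point on the grid: (-3, -2).
Classify: substitute x = -3 + u, y = -2 + v and expand: f = -u**3 + u**2*v + u*v**2 + v**2.
No constant or linear terms (consistent with a singular point). Quadratic part: v**2. Cubic part: -u**3 + u**2*v + u*v**2.
The quadratic part v**2 is a perfect square, so there is a single (double) tangent line v = 0, i.e. y = -2. Restricting the cubic part to that line (v = 0) leaves -u**3 ≠ 0, so f is not divisible by v and the branch is v² ≈ u**3 to lowest order — this is a cusp.
Classification: cusp.


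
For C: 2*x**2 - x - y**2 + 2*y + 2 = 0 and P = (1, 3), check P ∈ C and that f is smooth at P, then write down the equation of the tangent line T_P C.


Tangent line at P: 3*x - 4*y + 9 = 0.

Step 1: f(1, 3) = 0, so P lies on C.
Step 2: partial derivatives
  f_x(x, y) = 4*x - 1, f_y(x, y) = 2 - 2*y.
  f_x(P) = 3, f_y(P) = -4 (gradient nonzero, so P is smooth).
Step 3: tangent line at P: 3·(x − 1) + -4·(y − 3) = 0.
Expanding: 3*x - 4*y + 9 = 0.


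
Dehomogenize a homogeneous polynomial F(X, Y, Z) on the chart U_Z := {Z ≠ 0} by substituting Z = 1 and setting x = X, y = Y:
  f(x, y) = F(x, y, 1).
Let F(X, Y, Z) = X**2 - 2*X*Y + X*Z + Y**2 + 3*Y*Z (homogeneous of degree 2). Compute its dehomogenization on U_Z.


f(x, y) = x**2 - 2*x*y + x + y**2 + 3*y

On U_Z we set Z = 1. Each monomial c·X^i·Y^j·Z^k in F becomes c·x^i·y^j·1^k = c·x^i·y^j.
Substituting Z = 1: F(X, Y, 1) = x**2 - 2*x*y + x + y**2 + 3*y.
Note: deg(f) ≤ deg(F) = 2; strict inequality happens when F is divisible by Z (lost terms).


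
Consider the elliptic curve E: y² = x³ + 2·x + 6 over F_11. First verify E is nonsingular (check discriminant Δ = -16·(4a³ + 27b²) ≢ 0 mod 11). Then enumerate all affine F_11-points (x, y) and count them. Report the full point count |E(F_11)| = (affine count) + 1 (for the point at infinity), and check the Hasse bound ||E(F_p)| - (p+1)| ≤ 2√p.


Affine points = {(1, 3), (1, 8), (4, 1), (4, 10), (5, 3), (5, 8), (6, 5), (6, 6), (7, 0), (9, 4), (9, 7), (10, 5), (10, 6)}; affine count = 13; |E(F_11)| = 14.

Discriminant check: Δ ∝ 4a³ + 27b² = 4·2³ + 27·6² = 4·8 + 27·36 ≡ 3 (mod 11). Nonzero ⇒ E is nonsingular.
For each x ∈ F_11, compute rhs = x³ + 2·x + 6 mod 11, then count y ∈ F_11 with y² ≡ rhs.
  x = 0: rhs = 6, matching y values: none (0 points).
  x = 1: rhs = 9, matching y values: 3, 8 (2 points).
  x = 2: rhs = 7, matching y values: none (0 points).
  x = 3: rhs = 6, matching y values: none (0 points).
  x = 4: rhs = 1, matching y values: 1, 10 (2 points).
  x = 5: rhs = 9, matching y values: 3, 8 (2 points).
  x = 6: rhs = 3, matching y values: 5, 6 (2 points).
  x = 7: rhs = 0, matching y values: 0 (1 points).
  x = 8: rhs = 6, matching y values: none (0 points).
  x = 9: rhs = 5, matching y values: 4, 7 (2 points).
  x = 10: rhs = 3, matching y values: 5, 6 (2 points).
Total affine count: 13.
Full point count |E(F_11)| = 13 + 1 = 14.
Hasse bound: |14 − (11+1)| = |2| = 2 ≤ 2√11 ≈ 6.6332 ✓.


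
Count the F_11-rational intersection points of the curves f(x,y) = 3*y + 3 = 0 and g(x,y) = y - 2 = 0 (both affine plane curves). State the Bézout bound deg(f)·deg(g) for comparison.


Common zeros: ∅; count = 0; Bézout bound = 1.

deg(f) = 1, deg(g) = 1, so Bézout bound = 1.
Scan x ∈ F_11. For each x, list the y ∈ F_11 with f(x, y) ≡ 0 and those with g(x, y) ≡ 0 (mod 11); the common zeros in that column are the intersection.
  x = 0: f ≡ 0 at y ∈ {10}; g ≡ 0 at y ∈ {2}; common: ∅.
  x = 1: f ≡ 0 at y ∈ {10}; g ≡ 0 at y ∈ {2}; common: ∅.
  x = 2: f ≡ 0 at y ∈ {10}; g ≡ 0 at y ∈ {2}; common: ∅.
  x = 3: f ≡ 0 at y ∈ {10}; g ≡ 0 at y ∈ {2}; common: ∅.
  x = 4: f ≡ 0 at y ∈ {10}; g ≡ 0 at y ∈ {2}; common: ∅.
  x = 5: f ≡ 0 at y ∈ {10}; g ≡ 0 at y ∈ {2}; common: ∅.
  x = 6: f ≡ 0 at y ∈ {10}; g ≡ 0 at y ∈ {2}; common: ∅.
  x = 7: f ≡ 0 at y ∈ {10}; g ≡ 0 at y ∈ {2}; common: ∅.
  x = 8: f ≡ 0 at y ∈ {10}; g ≡ 0 at y ∈ {2}; common: ∅.
  x = 9: f ≡ 0 at y ∈ {10}; g ≡ 0 at y ∈ {2}; common: ∅.
  x = 10: f ≡ 0 at y ∈ {10}; g ≡ 0 at y ∈ {2}; common: ∅.
Collecting: common zeros = ∅, so the count is 0.
Comparison with the Bézout bound: 0 ≤ 1 = deg(f)·deg(g), as expected for curves with no common component (the affine F_11-count falls short of the bound because intersections may lie at infinity, over extension fields, or carry multiplicity).


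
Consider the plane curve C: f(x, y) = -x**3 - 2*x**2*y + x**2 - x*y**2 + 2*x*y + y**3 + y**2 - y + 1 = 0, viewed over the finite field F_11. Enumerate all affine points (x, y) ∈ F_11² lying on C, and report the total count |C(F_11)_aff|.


Affine F_11-points: {(0, 2), (0, 4), (1, 5), (2, 3), (2, 10), (5, 0), (5, 1), (5, 3), (6, 5), (7, 6), (8, 2), (8, 8), (10, 3)}; count = 13.

For each of the 121 pairs (x, y) ∈ F_11², evaluate f(x, y) mod 11. Record the zeros.
  x = 0: [0↦1, 1↦2, 2↦0, 3↦1, 4↦0, 5↦3, 6↦5, 7↦1, 8↦8, 9↦10, 10↦2]  zeros at y ∈ {2, 4}
  x = 1: [0↦1, 1↦1, 2↦7, 3↦3, 4↦6, 5↦0, 6↦2, 7↦7, 8↦10, 9↦6, 10↦1]  zeros at y ∈ {5}
  x = 2: [0↦8, 1↦3, 2↦2, 3↦0, 4↦3, 5↦6, 6↦4, 7↦3, 8↦9, 9↦6, 10↦0]  zeros at y ∈ {3, 10}
  x = 3: [0↦5, 1↦2, 2↦1, 3↦8, 4↦7, 5↦4, 6↦5, 7↦5, 8↦10, 9↦4, 10↦4]  zeros at y ∈ ∅
  x = 4: [0↦8, 1↦3, 2↦9, 3↦10, 4↦1, 5↦10, 6↦10, 7↦7, 8↦7, 9↦5, 10↦7]  zeros at y ∈ ∅
  x = 5: [0↦0, 1↦0, 2↦9, 3↦0, 4↦1, 5↦7, 6↦2, 7↦3, 8↦5, 9↦3, 10↦3]  zeros at y ∈ {0, 1, 3}
  x = 6: [0↦8, 1↦9, 2↦6, 3↦5, 4↦1, 5↦0, 6↦8, 7↦9, 8↦9, 9↦3, 10↦8]  zeros at y ∈ {5}
  x = 7: [0↦4, 1↦2, 2↦5, 3↦8, 4↦6, 5↦5, 6↦0, 7↦8, 8↦2, 9↦10, 10↦5]  zeros at y ∈ {6}
  x = 8: [0↦4, 1↦6, 2↦0, 3↦3, 4↦10, 5↦5, 6↦5, 7↦5, 8↦0, 9↦7, 10↦10]  zeros at y ∈ {2, 8}
  x = 9: [0↦2, 1↦4, 2↦7, 3↦6, 4↦7, 5↦5, 6↦6, 7↦5, 8↦8, 9↦10, 10↦6]  zeros at y ∈ ∅
  x = 10: [0↦3, 1↦1, 2↦9, 3↦0, 4↦2, 5↦10, 6↦8, 7↦2, 8↦9, 9↦2, 10↦9]  zeros at y ∈ {3}
Collecting zeros: affine points = {(0, 2), (0, 4), (1, 5), (2, 3), (2, 10), (5, 0), (5, 1), (5, 3), (6, 5), (7, 6), (8, 2), (8, 8), (10, 3)}.
Total count |C(F_11)_aff| = 13.
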